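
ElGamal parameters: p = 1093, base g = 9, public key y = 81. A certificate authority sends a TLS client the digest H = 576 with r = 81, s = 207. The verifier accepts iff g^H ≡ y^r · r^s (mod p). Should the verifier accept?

accept

Left side g^H mod p:
9^2 = 81
9^4 ≡ 81^2 = 6561 ≡ 3
9^8 ≡ 3^2 = 9
9^16 ≡ 9^2 = 81
9^32 ≡ 81^2 = 6561 ≡ 3
9^64 ≡ 3^2 = 9
9^128 ≡ 9^2 = 81
9^256 ≡ 81^2 = 6561 ≡ 3
9^512 ≡ 3^2 = 9
576 = 512 + 64, so 9^576 ≡ 9·9 ≡ 81 (mod 1093)
Right side y^r · r^s mod p:
81^2 = 6561 ≡ 3
81^4 ≡ 3^2 = 9
81^8 ≡ 9^2 = 81
81^16 ≡ 81^2 = 6561 ≡ 3
81^32 ≡ 3^2 = 9
81^64 ≡ 9^2 = 81
81 = 64 + 16 + 1, so 81^81 ≡ 81·3·81 ≡ 9 (mod 1093)
81^2 = 6561 ≡ 3
81^4 ≡ 3^2 = 9
81^8 ≡ 9^2 = 81
81^16 ≡ 81^2 = 6561 ≡ 3
81^32 ≡ 3^2 = 9
81^64 ≡ 9^2 = 81
81^128 ≡ 81^2 = 6561 ≡ 3
207 = 128 + 64 + 8 + 4 + 2 + 1, so 81^207 ≡ 3·81·81·9·3·81 ≡ 9 (mod 1093)
9·9 = 81 ≡ 81 (mod 1093)
81 ≡ 81 (mod 1093), so the signature is genuine.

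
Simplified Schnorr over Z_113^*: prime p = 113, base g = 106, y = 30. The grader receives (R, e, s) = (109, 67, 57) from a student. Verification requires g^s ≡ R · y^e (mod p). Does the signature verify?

g^s mod p:
Squares mod 113: 106^1≡106, 106^2≡49, 106^4≡28, 106^8≡106, 106^16≡49, 106^32≡28
57 = 32 + 16 + 8 + 1, so 106^57 ≡ 28·49·106·106 ≡ 106 (mod 113)
R · y^e mod p:
Squares mod 113: 30^1≡30, 30^2≡109, 30^4≡16, 30^8≡30, 30^16≡109, 30^32≡16, 30^64≡30
67 = 64 + 2 + 1, so 30^67 ≡ 30·109·30 ≡ 16 (mod 113)
109·16 = 1744 ≡ 49 (mod 113)
106 ≠ 49; the check fails.

does not verify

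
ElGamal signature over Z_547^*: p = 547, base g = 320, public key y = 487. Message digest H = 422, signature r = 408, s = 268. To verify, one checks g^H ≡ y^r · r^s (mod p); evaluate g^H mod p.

320^422 mod 547 = 250

250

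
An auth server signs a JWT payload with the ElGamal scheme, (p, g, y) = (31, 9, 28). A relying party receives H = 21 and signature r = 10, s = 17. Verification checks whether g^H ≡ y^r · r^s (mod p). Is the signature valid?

invalid

Left side g^H mod p:
Squares mod 31: 9^1≡9, 9^2≡19, 9^4≡20, 9^8≡28, 9^16≡9
21 = 16 + 4 + 1, so 9^21 ≡ 9·20·9 ≡ 8 (mod 31)
Right side y^r · r^s mod p:
Squares mod 31: 28^1≡28, 28^2≡9, 28^4≡19, 28^8≡20
10 = 8 + 2, so 28^10 ≡ 20·9 ≡ 25 (mod 31)
Squares mod 31: 10^1≡10, 10^2≡7, 10^4≡18, 10^8≡14, 10^16≡10
17 = 16 + 1, so 10^17 ≡ 10·10 ≡ 7 (mod 31)
25·7 = 175 ≡ 20 (mod 31)
8 ≠ 20, so verification fails.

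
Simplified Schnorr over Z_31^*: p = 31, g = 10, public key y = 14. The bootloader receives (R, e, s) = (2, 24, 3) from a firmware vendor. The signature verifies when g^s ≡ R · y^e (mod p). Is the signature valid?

g^s mod p:
10^3 mod 31 = 8
R · y^e mod p:
14^24 mod 31 = 4
2·4 = 8 ≡ 8 (mod 31)
8 ≡ 8 (mod 31); signature holds.

valid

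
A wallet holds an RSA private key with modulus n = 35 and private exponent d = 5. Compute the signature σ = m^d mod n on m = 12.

Squares mod 35: m^1≡12, m^2≡4, m^4≡16
5 = 4 + 1, so m^5 ≡ 16·12 ≡ 17 (mod 35)

17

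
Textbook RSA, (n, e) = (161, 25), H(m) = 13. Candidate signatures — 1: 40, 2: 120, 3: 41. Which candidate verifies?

3

Candidate 1: Squares mod 161: 40^1≡40, 40^2≡151, 40^4≡100, 40^8≡18, 40^16≡2; 25 = 16 + 8 + 1, so 40^25 ≡ 2·18·40 ≡ 152 (mod 161)
Candidate 2: Squares mod 161: 120^1≡120, 120^2≡71, 120^4≡50, 120^8≡85, 120^16≡141; 25 = 16 + 8 + 1, so 120^25 ≡ 141·85·120 ≡ 148 (mod 161)
Candidate 3: Squares mod 161: 41^1≡41, 41^2≡71, 41^4≡50, 41^8≡85, 41^16≡141; 25 = 16 + 8 + 1, so 41^25 ≡ 141·85·41 ≡ 13 (mod 161)
  → matches H(m) = 13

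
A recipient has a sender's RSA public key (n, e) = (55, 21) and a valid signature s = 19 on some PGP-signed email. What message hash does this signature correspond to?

Squares mod 55: s^1≡19, s^2≡31, s^4≡26, s^8≡16, s^16≡36
21 = 16 + 4 + 1, so s^21 ≡ 36·26·19 ≡ 19 (mod 55)

19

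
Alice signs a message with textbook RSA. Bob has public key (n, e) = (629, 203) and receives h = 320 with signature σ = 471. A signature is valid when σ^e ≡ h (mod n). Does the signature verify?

σ^2 ≡ 471^2 = 221841 ≡ 433
σ^4 ≡ 433^2 = 187489 ≡ 47
σ^8 ≡ 47^2 = 2209 ≡ 322
σ^16 ≡ 322^2 = 103684 ≡ 528
σ^32 ≡ 528^2 = 278784 ≡ 137
σ^64 ≡ 137^2 = 18769 ≡ 528
σ^128 ≡ 528^2 = 278784 ≡ 137
203 = 128 + 64 + 8 + 2 + 1, so σ^203 ≡ 137·528·322·433·471 ≡ 159 (mod 629)
159 ≠ 320, so verification fails.

does not verify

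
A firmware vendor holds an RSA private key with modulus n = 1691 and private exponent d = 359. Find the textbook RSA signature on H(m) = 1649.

1686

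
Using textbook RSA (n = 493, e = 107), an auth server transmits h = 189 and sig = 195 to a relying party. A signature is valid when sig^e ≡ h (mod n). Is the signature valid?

sig^107 mod 493 = 189
Since 189 equals the digest 189, verification succeeds.

valid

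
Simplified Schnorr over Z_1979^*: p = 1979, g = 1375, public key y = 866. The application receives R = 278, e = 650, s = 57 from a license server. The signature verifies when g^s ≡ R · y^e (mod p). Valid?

g^s mod p:
1375^57 mod 1979 = 625
R · y^e mod p:
866^650 mod 1979 = 1272
278·1272 = 353616 ≡ 1354 (mod 1979)
625 ≠ 1354; the check fails.

no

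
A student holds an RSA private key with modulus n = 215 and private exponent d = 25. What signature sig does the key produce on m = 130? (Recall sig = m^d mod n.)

130

m^25 mod 215 = 130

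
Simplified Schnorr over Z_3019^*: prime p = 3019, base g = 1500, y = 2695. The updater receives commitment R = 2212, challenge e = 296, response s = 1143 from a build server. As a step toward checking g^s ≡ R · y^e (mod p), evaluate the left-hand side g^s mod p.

1616

1500^2 = 2250000 ≡ 845
1500^4 ≡ 845^2 = 714025 ≡ 1541
1500^8 ≡ 1541^2 = 2374681 ≡ 1747
1500^16 ≡ 1747^2 = 3052009 ≡ 2819
1500^32 ≡ 2819^2 = 7946761 ≡ 753
1500^64 ≡ 753^2 = 567009 ≡ 2456
1500^128 ≡ 2456^2 = 6031936 ≡ 2993
1500^256 ≡ 2993^2 = 8958049 ≡ 676
1500^512 ≡ 676^2 = 456976 ≡ 1107
1500^1024 ≡ 1107^2 = 1225449 ≡ 2754
1143 = 1024 + 64 + 32 + 16 + 4 + 2 + 1, so 1500^1143 ≡ 2754·2456·753·2819·1541·845·1500 ≡ 1616 (mod 3019)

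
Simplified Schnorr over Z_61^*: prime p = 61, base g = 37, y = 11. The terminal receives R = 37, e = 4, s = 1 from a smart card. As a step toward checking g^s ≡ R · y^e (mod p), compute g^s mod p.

37^1 mod 61 = 37

37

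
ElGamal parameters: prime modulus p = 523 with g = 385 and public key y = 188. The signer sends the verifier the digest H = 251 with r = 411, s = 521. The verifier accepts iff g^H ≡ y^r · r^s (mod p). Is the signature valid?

invalid

Left side g^H mod p:
385^2 = 148225 ≡ 216
385^4 ≡ 216^2 = 46656 ≡ 109
385^8 ≡ 109^2 = 11881 ≡ 375
385^16 ≡ 375^2 = 140625 ≡ 461
385^32 ≡ 461^2 = 212521 ≡ 183
385^64 ≡ 183^2 = 33489 ≡ 17
385^128 ≡ 17^2 = 289
251 = 128 + 64 + 32 + 16 + 8 + 2 + 1, so 385^251 ≡ 289·17·183·461·375·216·385 ≡ 346 (mod 523)
Right side y^r · r^s mod p:
188^2 = 35344 ≡ 303
188^4 ≡ 303^2 = 91809 ≡ 284
188^8 ≡ 284^2 = 80656 ≡ 114
188^16 ≡ 114^2 = 12996 ≡ 444
188^32 ≡ 444^2 = 197136 ≡ 488
188^64 ≡ 488^2 = 238144 ≡ 179
188^128 ≡ 179^2 = 32041 ≡ 138
188^256 ≡ 138^2 = 19044 ≡ 216
411 = 256 + 128 + 16 + 8 + 2 + 1, so 188^411 ≡ 216·138·444·114·303·188 ≡ 332 (mod 523)
411^2 = 168921 ≡ 515
411^4 ≡ 515^2 = 265225 ≡ 64
411^8 ≡ 64^2 = 4096 ≡ 435
411^16 ≡ 435^2 = 189225 ≡ 422
411^32 ≡ 422^2 = 178084 ≡ 264
411^64 ≡ 264^2 = 69696 ≡ 137
411^128 ≡ 137^2 = 18769 ≡ 464
411^256 ≡ 464^2 = 215296 ≡ 343
411^512 ≡ 343^2 = 117649 ≡ 497
521 = 512 + 8 + 1, so 411^521 ≡ 497·435·411 ≡ 14 (mod 523)
332·14 = 4648 ≡ 464 (mod 523)
346 ≠ 464, so verification fails.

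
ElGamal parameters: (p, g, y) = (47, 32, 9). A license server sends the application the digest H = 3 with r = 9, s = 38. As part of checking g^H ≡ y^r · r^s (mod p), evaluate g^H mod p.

9

32^2 = 1024 ≡ 37
3 = 2 + 1, so 32^3 ≡ 37·32 ≡ 9 (mod 47)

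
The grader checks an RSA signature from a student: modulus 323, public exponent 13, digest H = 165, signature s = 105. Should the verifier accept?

accept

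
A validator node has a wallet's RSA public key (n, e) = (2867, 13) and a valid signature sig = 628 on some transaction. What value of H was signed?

sig^13 mod 2867 = 1593

1593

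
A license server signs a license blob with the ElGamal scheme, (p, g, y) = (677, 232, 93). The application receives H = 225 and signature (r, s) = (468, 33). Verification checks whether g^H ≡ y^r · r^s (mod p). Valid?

yes

Left side g^H mod p:
232^2 = 53824 ≡ 341
232^4 ≡ 341^2 = 116281 ≡ 514
232^8 ≡ 514^2 = 264196 ≡ 166
232^16 ≡ 166^2 = 27556 ≡ 476
232^32 ≡ 476^2 = 226576 ≡ 458
232^64 ≡ 458^2 = 209764 ≡ 571
232^128 ≡ 571^2 = 326041 ≡ 404
225 = 128 + 64 + 32 + 1, so 232^225 ≡ 404·571·458·232 ≡ 293 (mod 677)
Right side y^r · r^s mod p:
93^2 = 8649 ≡ 525
93^4 ≡ 525^2 = 275625 ≡ 86
93^8 ≡ 86^2 = 7396 ≡ 626
93^16 ≡ 626^2 = 391876 ≡ 570
93^32 ≡ 570^2 = 324900 ≡ 617
93^64 ≡ 617^2 = 380689 ≡ 215
93^128 ≡ 215^2 = 46225 ≡ 189
93^256 ≡ 189^2 = 35721 ≡ 517
468 = 256 + 128 + 64 + 16 + 4, so 93^468 ≡ 517·189·215·570·86 ≡ 383 (mod 677)
468^2 = 219024 ≡ 353
468^4 ≡ 353^2 = 124609 ≡ 41
468^8 ≡ 41^2 = 1681 ≡ 327
468^16 ≡ 327^2 = 106929 ≡ 640
468^32 ≡ 640^2 = 409600 ≡ 15
33 = 32 + 1, so 468^33 ≡ 15·468 ≡ 250 (mod 677)
383·250 = 95750 ≡ 293 (mod 677)
293 ≡ 293 (mod 677), so the signature is genuine.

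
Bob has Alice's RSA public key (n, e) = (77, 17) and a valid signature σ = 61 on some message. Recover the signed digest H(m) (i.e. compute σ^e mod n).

52

Squares mod 77: σ^1≡61, σ^2≡25, σ^4≡9, σ^8≡4, σ^16≡16
17 = 16 + 1, so σ^17 ≡ 16·61 ≡ 52 (mod 77)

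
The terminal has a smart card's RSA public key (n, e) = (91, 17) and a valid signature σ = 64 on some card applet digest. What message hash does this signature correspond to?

64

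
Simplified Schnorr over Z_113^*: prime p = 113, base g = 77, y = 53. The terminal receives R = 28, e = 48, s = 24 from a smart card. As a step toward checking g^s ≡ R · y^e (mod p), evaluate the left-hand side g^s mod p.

106

77^24 mod 113 = 106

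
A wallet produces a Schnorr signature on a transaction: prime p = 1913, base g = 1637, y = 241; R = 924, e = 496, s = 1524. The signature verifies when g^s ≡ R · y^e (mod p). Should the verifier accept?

g^s mod p:
1637^2 = 2679769 ≡ 1569
1637^4 ≡ 1569^2 = 2461761 ≡ 1643
1637^8 ≡ 1643^2 = 2699449 ≡ 206
1637^16 ≡ 206^2 = 42436 ≡ 350
1637^32 ≡ 350^2 = 122500 ≡ 68
1637^64 ≡ 68^2 = 4624 ≡ 798
1637^128 ≡ 798^2 = 636804 ≡ 1688
1637^256 ≡ 1688^2 = 2849344 ≡ 887
1637^512 ≡ 887^2 = 786769 ≡ 526
1637^1024 ≡ 526^2 = 276676 ≡ 1204
1524 = 1024 + 256 + 128 + 64 + 32 + 16 + 4, so 1637^1524 ≡ 1204·887·1688·798·68·350·1643 ≡ 414 (mod 1913)
R · y^e mod p:
241^2 = 58081 ≡ 691
241^4 ≡ 691^2 = 477481 ≡ 1144
241^8 ≡ 1144^2 = 1308736 ≡ 244
241^16 ≡ 244^2 = 59536 ≡ 233
241^32 ≡ 233^2 = 54289 ≡ 725
241^64 ≡ 725^2 = 525625 ≡ 1463
241^128 ≡ 1463^2 = 2140369 ≡ 1635
241^256 ≡ 1635^2 = 2673225 ≡ 764
496 = 256 + 128 + 64 + 32 + 16, so 241^496 ≡ 764·1635·1463·725·233 ≡ 1602 (mod 1913)
924·1602 = 1480248 ≡ 1499 (mod 1913)
414 ≠ 1499; the check fails.

reject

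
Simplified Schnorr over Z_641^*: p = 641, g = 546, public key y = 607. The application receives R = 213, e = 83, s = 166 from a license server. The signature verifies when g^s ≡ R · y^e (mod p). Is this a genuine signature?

forged

g^s mod p:
546^2 = 298116 ≡ 51
546^4 ≡ 51^2 = 2601 ≡ 37
546^8 ≡ 37^2 = 1369 ≡ 87
546^16 ≡ 87^2 = 7569 ≡ 518
546^32 ≡ 518^2 = 268324 ≡ 386
546^64 ≡ 386^2 = 148996 ≡ 284
546^128 ≡ 284^2 = 80656 ≡ 531
166 = 128 + 32 + 4 + 2, so 546^166 ≡ 531·386·37·51 ≡ 416 (mod 641)
R · y^e mod p:
607^2 = 368449 ≡ 515
607^4 ≡ 515^2 = 265225 ≡ 492
607^8 ≡ 492^2 = 242064 ≡ 407
607^16 ≡ 407^2 = 165649 ≡ 271
607^32 ≡ 271^2 = 73441 ≡ 367
607^64 ≡ 367^2 = 134689 ≡ 79
83 = 64 + 16 + 2 + 1, so 607^83 ≡ 79·271·515·607 ≡ 594 (mod 641)
213·594 = 126522 ≡ 245 (mod 641)
416 ≠ 245; the check fails.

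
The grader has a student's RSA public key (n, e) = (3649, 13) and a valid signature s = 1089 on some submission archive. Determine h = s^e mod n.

1466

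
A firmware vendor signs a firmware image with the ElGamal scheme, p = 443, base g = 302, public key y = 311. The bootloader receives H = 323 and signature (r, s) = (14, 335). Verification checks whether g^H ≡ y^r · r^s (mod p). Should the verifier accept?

Left side g^H mod p:
Squares mod 443: 302^1≡302, 302^2≡389, 302^4≡258, 302^8≡114, 302^16≡149, 302^32≡51, 302^64≡386, 302^128≡148, 302^256≡197
323 = 256 + 64 + 2 + 1, so 302^323 ≡ 197·386·389·302 ≡ 65 (mod 443)
Right side y^r · r^s mod p:
Squares mod 443: 311^1≡311, 311^2≡147, 311^4≡345, 311^8≡301
14 = 8 + 4 + 2, so 311^14 ≡ 301·345·147 ≡ 321 (mod 443)
Squares mod 443: 14^1≡14, 14^2≡196, 14^4≡318, 14^8≡120, 14^16≡224, 14^32≡117, 14^64≡399, 14^128≡164, 14^256≡316
335 = 256 + 64 + 8 + 4 + 2 + 1, so 14^335 ≡ 316·399·120·318·196·14 ≡ 365 (mod 443)
321·365 = 117165 ≡ 213 (mod 443)
65 ≠ 213, so verification fails.

reject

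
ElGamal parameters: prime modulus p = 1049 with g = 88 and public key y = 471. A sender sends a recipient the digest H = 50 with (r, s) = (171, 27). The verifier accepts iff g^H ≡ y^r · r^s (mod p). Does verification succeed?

Left side g^H mod p:
88^2 = 7744 ≡ 401
88^4 ≡ 401^2 = 160801 ≡ 304
88^8 ≡ 304^2 = 92416 ≡ 104
88^16 ≡ 104^2 = 10816 ≡ 326
88^32 ≡ 326^2 = 106276 ≡ 327
50 = 32 + 16 + 2, so 88^50 ≡ 327·326·401 ≡ 652 (mod 1049)
Right side y^r · r^s mod p:
471^2 = 221841 ≡ 502
471^4 ≡ 502^2 = 252004 ≡ 244
471^8 ≡ 244^2 = 59536 ≡ 792
471^16 ≡ 792^2 = 627264 ≡ 1011
471^32 ≡ 1011^2 = 1022121 ≡ 395
471^64 ≡ 395^2 = 156025 ≡ 773
471^128 ≡ 773^2 = 597529 ≡ 648
171 = 128 + 32 + 8 + 2 + 1, so 471^171 ≡ 648·395·792·502·471 ≡ 365 (mod 1049)
171^2 = 29241 ≡ 918
171^4 ≡ 918^2 = 842724 ≡ 377
171^8 ≡ 377^2 = 142129 ≡ 514
171^16 ≡ 514^2 = 264196 ≡ 897
27 = 16 + 8 + 2 + 1, so 171^27 ≡ 897·514·918·171 ≡ 22 (mod 1049)
365·22 = 8030 ≡ 687 (mod 1049)
652 ≠ 687, so verification fails.

fails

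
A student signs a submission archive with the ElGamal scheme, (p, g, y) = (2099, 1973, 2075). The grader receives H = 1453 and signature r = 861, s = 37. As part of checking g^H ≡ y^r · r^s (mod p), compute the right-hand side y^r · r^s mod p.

2075^861 mod 2099 = 1108
861^37 mod 2099 = 1814
y^r · r^s ≡ 1108·1814 = 2009912 ≡ 1169 (mod 2099)

1169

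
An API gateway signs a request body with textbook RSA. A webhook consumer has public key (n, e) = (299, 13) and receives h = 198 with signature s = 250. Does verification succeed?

s^2 ≡ 250^2 = 62500 ≡ 9
s^4 ≡ 9^2 = 81
s^8 ≡ 81^2 = 6561 ≡ 282
13 = 8 + 4 + 1, so s^13 ≡ 282·81·250 ≡ 198 (mod 299)
s^13 mod 299 = 198 matches h.

passes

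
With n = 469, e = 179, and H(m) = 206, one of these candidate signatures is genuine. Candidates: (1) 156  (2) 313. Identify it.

Candidate 1: 156^2 = 24336 ≡ 417; 156^4 ≡ 417^2 = 173889 ≡ 359; 156^8 ≡ 359^2 = 128881 ≡ 375; 156^16 ≡ 375^2 = 140625 ≡ 394; 156^32 ≡ 394^2 = 155236 ≡ 466; 156^64 ≡ 466^2 = 217156 ≡ 9; 156^128 ≡ 9^2 = 81; 179 = 128 + 32 + 16 + 2 + 1, so 156^179 ≡ 81·466·394·417·156 ≡ 263 (mod 469)
Candidate 2: 313^2 = 97969 ≡ 417; 313^4 ≡ 417^2 = 173889 ≡ 359; 313^8 ≡ 359^2 = 128881 ≡ 375; 313^16 ≡ 375^2 = 140625 ≡ 394; 313^32 ≡ 394^2 = 155236 ≡ 466; 313^64 ≡ 466^2 = 217156 ≡ 9; 313^128 ≡ 9^2 = 81; 179 = 128 + 32 + 16 + 2 + 1, so 313^179 ≡ 81·466·394·417·313 ≡ 206 (mod 469)
  → matches H(m) = 206

2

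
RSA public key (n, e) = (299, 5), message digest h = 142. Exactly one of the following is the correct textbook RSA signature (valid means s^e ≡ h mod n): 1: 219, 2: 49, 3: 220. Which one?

3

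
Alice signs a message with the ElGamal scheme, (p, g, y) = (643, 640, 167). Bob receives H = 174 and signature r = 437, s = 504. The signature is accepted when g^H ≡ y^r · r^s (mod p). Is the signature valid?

Left side g^H mod p:
640^2 = 409600 ≡ 9
640^4 ≡ 9^2 = 81
640^8 ≡ 81^2 = 6561 ≡ 131
640^16 ≡ 131^2 = 17161 ≡ 443
640^32 ≡ 443^2 = 196249 ≡ 134
640^64 ≡ 134^2 = 17956 ≡ 595
640^128 ≡ 595^2 = 354025 ≡ 375
174 = 128 + 32 + 8 + 4 + 2, so 640^174 ≡ 375·134·131·81·9 ≡ 10 (mod 643)
Right side y^r · r^s mod p:
167^2 = 27889 ≡ 240
167^4 ≡ 240^2 = 57600 ≡ 373
167^8 ≡ 373^2 = 139129 ≡ 241
167^16 ≡ 241^2 = 58081 ≡ 211
167^32 ≡ 211^2 = 44521 ≡ 154
167^64 ≡ 154^2 = 23716 ≡ 568
167^128 ≡ 568^2 = 322624 ≡ 481
167^256 ≡ 481^2 = 231361 ≡ 524
437 = 256 + 128 + 32 + 16 + 4 + 1, so 167^437 ≡ 524·481·154·211·373·167 ≡ 381 (mod 643)
437^2 = 190969 ≡ 641
437^4 ≡ 641^2 = 410881 ≡ 4
437^8 ≡ 4^2 = 16
437^16 ≡ 16^2 = 256
437^32 ≡ 256^2 = 65536 ≡ 593
437^64 ≡ 593^2 = 351649 ≡ 571
437^128 ≡ 571^2 = 326041 ≡ 40
437^256 ≡ 40^2 = 1600 ≡ 314
504 = 256 + 128 + 64 + 32 + 16 + 8, so 437^504 ≡ 314·40·571·593·256·16 ≡ 536 (mod 643)
381·536 = 204216 ≡ 385 (mod 643)
10 ≠ 385, so verification fails.

invalid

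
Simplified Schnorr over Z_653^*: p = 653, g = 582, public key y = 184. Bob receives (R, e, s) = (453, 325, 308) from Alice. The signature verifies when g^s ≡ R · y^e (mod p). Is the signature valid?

g^s mod p:
Squares mod 653: 582^1≡582, 582^2≡470, 582^4≡186, 582^8≡640, 582^16≡169, 582^32≡482, 582^64≡509, 582^128≡493, 582^256≡133
308 = 256 + 32 + 16 + 4, so 582^308 ≡ 133·482·169·186 ≡ 285 (mod 653)
R · y^e mod p:
Squares mod 653: 184^1≡184, 184^2≡553, 184^4≡205, 184^8≡233, 184^16≡90, 184^32≡264, 184^64≡478, 184^128≡587, 184^256≡438
325 = 256 + 64 + 4 + 1, so 184^325 ≡ 438·478·205·184 ≡ 472 (mod 653)
453·472 = 213816 ≡ 285 (mod 653)
285 ≡ 285 (mod 653); signature holds.

valid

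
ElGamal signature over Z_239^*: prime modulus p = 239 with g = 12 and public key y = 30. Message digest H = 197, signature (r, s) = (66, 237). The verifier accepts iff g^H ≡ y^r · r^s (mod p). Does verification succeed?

Left side g^H mod p:
Squares mod 239: 12^1≡12, 12^2≡144, 12^4≡182, 12^8≡142, 12^16≡88, 12^32≡96, 12^64≡134, 12^128≡31
197 = 128 + 64 + 4 + 1, so 12^197 ≡ 31·134·182·12 ≡ 135 (mod 239)
Right side y^r · r^s mod p:
Squares mod 239: 30^1≡30, 30^2≡183, 30^4≡29, 30^8≡124, 30^16≡80, 30^32≡186, 30^64≡180
66 = 64 + 2, so 30^66 ≡ 180·183 ≡ 197 (mod 239)
Squares mod 239: 66^1≡66, 66^2≡54, 66^4≡48, 66^8≡153, 66^16≡226, 66^32≡169, 66^64≡120, 66^128≡60
237 = 128 + 64 + 32 + 8 + 4 + 1, so 66^237 ≡ 60·120·169·153·48·66 ≡ 134 (mod 239)
197·134 = 26398 ≡ 108 (mod 239)
135 ≠ 108, so verification fails.

fails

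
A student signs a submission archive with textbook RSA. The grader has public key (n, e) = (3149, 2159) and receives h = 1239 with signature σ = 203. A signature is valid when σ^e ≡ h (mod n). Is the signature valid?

σ^2 ≡ 203^2 = 41209 ≡ 272
σ^4 ≡ 272^2 = 73984 ≡ 1557
σ^8 ≡ 1557^2 = 2424249 ≡ 2668
σ^16 ≡ 2668^2 = 7118224 ≡ 1484
σ^32 ≡ 1484^2 = 2202256 ≡ 1105
σ^64 ≡ 1105^2 = 1221025 ≡ 2362
σ^128 ≡ 2362^2 = 5579044 ≡ 2165
σ^256 ≡ 2165^2 = 4687225 ≡ 1513
σ^512 ≡ 1513^2 = 2289169 ≡ 2995
σ^1024 ≡ 2995^2 = 8970025 ≡ 1673
σ^2048 ≡ 1673^2 = 2798929 ≡ 2617
2159 = 2048 + 64 + 32 + 8 + 4 + 2 + 1, so σ^2159 ≡ 2617·2362·1105·2668·1557·272·203 ≡ 2376 (mod 3149)
The recovered value 2376 does not match the digest 1239.

invalid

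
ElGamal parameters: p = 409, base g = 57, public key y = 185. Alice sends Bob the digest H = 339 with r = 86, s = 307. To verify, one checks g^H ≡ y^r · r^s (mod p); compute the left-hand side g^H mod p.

78

Squares mod 409: 57^1≡57, 57^2≡386, 57^4≡120, 57^8≡85, 57^16≡272, 57^32≡364, 57^64≡389, 57^128≡400, 57^256≡81
339 = 256 + 64 + 16 + 2 + 1, so 57^339 ≡ 81·389·272·386·57 ≡ 78 (mod 409)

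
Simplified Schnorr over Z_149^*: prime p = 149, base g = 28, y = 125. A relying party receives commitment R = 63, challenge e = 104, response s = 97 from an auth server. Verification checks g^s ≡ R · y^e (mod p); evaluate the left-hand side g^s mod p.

28^97 mod 149 = 104

104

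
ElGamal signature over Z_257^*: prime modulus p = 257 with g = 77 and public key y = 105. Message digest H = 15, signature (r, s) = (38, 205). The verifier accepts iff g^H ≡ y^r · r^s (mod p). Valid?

Left side g^H mod p:
77^2 = 5929 ≡ 18
77^4 ≡ 18^2 = 324 ≡ 67
77^8 ≡ 67^2 = 4489 ≡ 120
15 = 8 + 4 + 2 + 1, so 77^15 ≡ 120·67·18·77 ≡ 177 (mod 257)
Right side y^r · r^s mod p:
105^2 = 11025 ≡ 231
105^4 ≡ 231^2 = 53361 ≡ 162
105^8 ≡ 162^2 = 26244 ≡ 30
105^16 ≡ 30^2 = 900 ≡ 129
105^32 ≡ 129^2 = 16641 ≡ 193
38 = 32 + 4 + 2, so 105^38 ≡ 193·162·231 ≡ 232 (mod 257)
38^2 = 1444 ≡ 159
38^4 ≡ 159^2 = 25281 ≡ 95
38^8 ≡ 95^2 = 9025 ≡ 30
38^16 ≡ 30^2 = 900 ≡ 129
38^32 ≡ 129^2 = 16641 ≡ 193
38^64 ≡ 193^2 = 37249 ≡ 241
38^128 ≡ 241^2 = 58081 ≡ 256
205 = 128 + 64 + 8 + 4 + 1, so 38^205 ≡ 256·241·30·95·38 ≡ 106 (mod 257)
232·106 = 24592 ≡ 177 (mod 257)
177 ≡ 177 (mod 257), so the signature is genuine.

yes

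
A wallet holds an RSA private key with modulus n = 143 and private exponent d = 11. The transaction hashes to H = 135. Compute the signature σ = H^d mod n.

47

H^2 ≡ 135^2 = 18225 ≡ 64
H^4 ≡ 64^2 = 4096 ≡ 92
H^8 ≡ 92^2 = 8464 ≡ 27
11 = 8 + 2 + 1, so H^11 ≡ 27·64·135 ≡ 47 (mod 143)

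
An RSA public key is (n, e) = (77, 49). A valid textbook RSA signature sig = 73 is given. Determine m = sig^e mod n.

52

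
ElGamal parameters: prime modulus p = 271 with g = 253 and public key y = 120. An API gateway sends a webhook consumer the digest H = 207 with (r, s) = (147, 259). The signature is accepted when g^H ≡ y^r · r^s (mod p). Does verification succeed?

Left side g^H mod p:
253^2 = 64009 ≡ 53
253^4 ≡ 53^2 = 2809 ≡ 99
253^8 ≡ 99^2 = 9801 ≡ 45
253^16 ≡ 45^2 = 2025 ≡ 128
253^32 ≡ 128^2 = 16384 ≡ 124
253^64 ≡ 124^2 = 15376 ≡ 200
253^128 ≡ 200^2 = 40000 ≡ 163
207 = 128 + 64 + 8 + 4 + 2 + 1, so 253^207 ≡ 163·200·45·99·53·253 ≡ 214 (mod 271)
Right side y^r · r^s mod p:
120^2 = 14400 ≡ 37
120^4 ≡ 37^2 = 1369 ≡ 14
120^8 ≡ 14^2 = 196
120^16 ≡ 196^2 = 38416 ≡ 205
120^32 ≡ 205^2 = 42025 ≡ 20
120^64 ≡ 20^2 = 400 ≡ 129
120^128 ≡ 129^2 = 16641 ≡ 110
147 = 128 + 16 + 2 + 1, so 120^147 ≡ 110·205·37·120 ≡ 237 (mod 271)
147^2 = 21609 ≡ 200
147^4 ≡ 200^2 = 40000 ≡ 163
147^8 ≡ 163^2 = 26569 ≡ 11
147^16 ≡ 11^2 = 121
147^32 ≡ 121^2 = 14641 ≡ 7
147^64 ≡ 7^2 = 49
147^128 ≡ 49^2 = 2401 ≡ 233
147^256 ≡ 233^2 = 54289 ≡ 89
259 = 256 + 2 + 1, so 147^259 ≡ 89·200·147 ≡ 95 (mod 271)
237·95 = 22515 ≡ 22 (mod 271)
214 ≠ 22, so verification fails.

fails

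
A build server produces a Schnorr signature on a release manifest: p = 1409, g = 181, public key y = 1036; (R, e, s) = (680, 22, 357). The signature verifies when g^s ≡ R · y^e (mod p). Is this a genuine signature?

g^s mod p:
181^2 = 32761 ≡ 354
181^4 ≡ 354^2 = 125316 ≡ 1324
181^8 ≡ 1324^2 = 1752976 ≡ 180
181^16 ≡ 180^2 = 32400 ≡ 1402
181^32 ≡ 1402^2 = 1965604 ≡ 49
181^64 ≡ 49^2 = 2401 ≡ 992
181^128 ≡ 992^2 = 984064 ≡ 582
181^256 ≡ 582^2 = 338724 ≡ 564
357 = 256 + 64 + 32 + 4 + 1, so 181^357 ≡ 564·992·49·1324·181 ≡ 1295 (mod 1409)
R · y^e mod p:
1036^2 = 1073296 ≡ 1047
1036^4 ≡ 1047^2 = 1096209 ≡ 7
1036^8 ≡ 7^2 = 49
1036^16 ≡ 49^2 = 2401 ≡ 992
22 = 16 + 4 + 2, so 1036^22 ≡ 992·7·1047 ≡ 1337 (mod 1409)
680·1337 = 909160 ≡ 355 (mod 1409)
1295 ≠ 355; the check fails.

forged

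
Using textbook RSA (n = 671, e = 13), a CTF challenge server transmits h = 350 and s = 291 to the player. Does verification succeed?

fails

s^13 mod 671 = 169
s^13 mod 671 = 169, but h = 350.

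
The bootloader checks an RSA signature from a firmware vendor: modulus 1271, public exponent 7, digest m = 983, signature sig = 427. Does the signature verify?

does not verify

sig^2 ≡ 427^2 = 182329 ≡ 576
sig^4 ≡ 576^2 = 331776 ≡ 45
7 = 4 + 2 + 1, so sig^7 ≡ 45·576·427 ≡ 1243 (mod 1271)
The recovered value 1243 does not match the digest 983.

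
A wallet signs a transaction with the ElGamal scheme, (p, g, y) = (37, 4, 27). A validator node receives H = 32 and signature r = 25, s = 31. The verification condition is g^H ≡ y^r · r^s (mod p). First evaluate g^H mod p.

4^2 = 16
4^4 ≡ 16^2 = 256 ≡ 34
4^8 ≡ 34^2 = 1156 ≡ 9
4^16 ≡ 9^2 = 81 ≡ 7
4^32 ≡ 7^2 = 49 ≡ 12

12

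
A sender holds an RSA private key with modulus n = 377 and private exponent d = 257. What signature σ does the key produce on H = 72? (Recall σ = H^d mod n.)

Squares mod 377: H^1≡72, H^2≡283, H^4≡165, H^8≡81, H^16≡152, H^32≡107, H^64≡139, H^128≡94, H^256≡165
257 = 256 + 1, so H^257 ≡ 165·72 ≡ 193 (mod 377)

193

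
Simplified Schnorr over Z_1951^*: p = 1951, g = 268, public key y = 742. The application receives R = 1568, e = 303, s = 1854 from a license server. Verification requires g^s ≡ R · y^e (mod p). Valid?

no

g^s mod p:
268^2 = 71824 ≡ 1588
268^4 ≡ 1588^2 = 2521744 ≡ 1052
268^8 ≡ 1052^2 = 1106704 ≡ 487
268^16 ≡ 487^2 = 237169 ≡ 1098
268^32 ≡ 1098^2 = 1205604 ≡ 1837
268^64 ≡ 1837^2 = 3374569 ≡ 1290
268^128 ≡ 1290^2 = 1664100 ≡ 1848
268^256 ≡ 1848^2 = 3415104 ≡ 854
268^512 ≡ 854^2 = 729316 ≡ 1593
268^1024 ≡ 1593^2 = 2537649 ≡ 1349
1854 = 1024 + 512 + 256 + 32 + 16 + 8 + 4 + 2, so 268^1854 ≡ 1349·1593·854·1837·1098·487·1052·1588 ≡ 361 (mod 1951)
R · y^e mod p:
742^2 = 550564 ≡ 382
742^4 ≡ 382^2 = 145924 ≡ 1550
742^8 ≡ 1550^2 = 2402500 ≡ 819
742^16 ≡ 819^2 = 670761 ≡ 1568
742^32 ≡ 1568^2 = 2458624 ≡ 364
742^64 ≡ 364^2 = 132496 ≡ 1779
742^128 ≡ 1779^2 = 3164841 ≡ 319
742^256 ≡ 319^2 = 101761 ≡ 309
303 = 256 + 32 + 8 + 4 + 2 + 1, so 742^303 ≡ 309·364·819·1550·382·742 ≡ 1835 (mod 1951)
1568·1835 = 2877280 ≡ 1506 (mod 1951)
361 ≠ 1506; the check fails.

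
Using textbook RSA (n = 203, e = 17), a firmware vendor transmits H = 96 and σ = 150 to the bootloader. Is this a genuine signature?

Squares mod 203: σ^1≡150, σ^2≡170, σ^4≡74, σ^8≡198, σ^16≡25
17 = 16 + 1, so σ^17 ≡ 25·150 ≡ 96 (mod 203)
96 = H, so the signature checks out.

genuine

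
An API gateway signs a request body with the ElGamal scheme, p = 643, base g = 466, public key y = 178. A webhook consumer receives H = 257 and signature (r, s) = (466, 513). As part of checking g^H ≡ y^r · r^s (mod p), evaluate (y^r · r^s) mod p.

178^2 = 31684 ≡ 177
178^4 ≡ 177^2 = 31329 ≡ 465
178^8 ≡ 465^2 = 216225 ≡ 177
178^16 ≡ 177^2 = 31329 ≡ 465
178^32 ≡ 465^2 = 216225 ≡ 177
178^64 ≡ 177^2 = 31329 ≡ 465
178^128 ≡ 465^2 = 216225 ≡ 177
178^256 ≡ 177^2 = 31329 ≡ 465
466 = 256 + 128 + 64 + 16 + 2, so 178^466 ≡ 465·177·465·465·177 ≡ 465 (mod 643)
466^2 = 217156 ≡ 465
466^4 ≡ 465^2 = 216225 ≡ 177
466^8 ≡ 177^2 = 31329 ≡ 465
466^16 ≡ 465^2 = 216225 ≡ 177
466^32 ≡ 177^2 = 31329 ≡ 465
466^64 ≡ 465^2 = 216225 ≡ 177
466^128 ≡ 177^2 = 31329 ≡ 465
466^256 ≡ 465^2 = 216225 ≡ 177
466^512 ≡ 177^2 = 31329 ≡ 465
513 = 512 + 1, so 466^513 ≡ 465·466 ≡ 642 (mod 643)
y^r · r^s ≡ 465·642 = 298530 ≡ 178 (mod 643)

178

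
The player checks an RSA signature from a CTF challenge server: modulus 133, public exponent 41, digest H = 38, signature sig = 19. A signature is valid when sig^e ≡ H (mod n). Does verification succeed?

passes

Squares mod 133: sig^1≡19, sig^2≡95, sig^4≡114, sig^8≡95, sig^16≡114, sig^32≡95
41 = 32 + 8 + 1, so sig^41 ≡ 95·95·19 ≡ 38 (mod 133)
38 = H, so the signature checks out.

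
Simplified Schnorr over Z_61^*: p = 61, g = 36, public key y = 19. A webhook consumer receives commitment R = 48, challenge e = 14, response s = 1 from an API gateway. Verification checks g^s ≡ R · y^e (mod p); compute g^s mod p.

36

36^1 mod 61 = 36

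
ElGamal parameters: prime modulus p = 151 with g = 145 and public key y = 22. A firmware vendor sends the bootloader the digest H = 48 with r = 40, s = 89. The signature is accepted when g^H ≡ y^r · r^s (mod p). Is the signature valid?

invalid

Left side g^H mod p:
145^2 = 21025 ≡ 36
145^4 ≡ 36^2 = 1296 ≡ 88
145^8 ≡ 88^2 = 7744 ≡ 43
145^16 ≡ 43^2 = 1849 ≡ 37
145^32 ≡ 37^2 = 1369 ≡ 10
48 = 32 + 16, so 145^48 ≡ 10·37 ≡ 68 (mod 151)
Right side y^r · r^s mod p:
22^2 = 484 ≡ 31
22^4 ≡ 31^2 = 961 ≡ 55
22^8 ≡ 55^2 = 3025 ≡ 5
22^16 ≡ 5^2 = 25
22^32 ≡ 25^2 = 625 ≡ 21
40 = 32 + 8, so 22^40 ≡ 21·5 ≡ 105 (mod 151)
40^2 = 1600 ≡ 90
40^4 ≡ 90^2 = 8100 ≡ 97
40^8 ≡ 97^2 = 9409 ≡ 47
40^16 ≡ 47^2 = 2209 ≡ 95
40^32 ≡ 95^2 = 9025 ≡ 116
40^64 ≡ 116^2 = 13456 ≡ 17
89 = 64 + 16 + 8 + 1, so 40^89 ≡ 17·95·47·40 ≡ 43 (mod 151)
105·43 = 4515 ≡ 136 (mod 151)
68 ≠ 136, so verification fails.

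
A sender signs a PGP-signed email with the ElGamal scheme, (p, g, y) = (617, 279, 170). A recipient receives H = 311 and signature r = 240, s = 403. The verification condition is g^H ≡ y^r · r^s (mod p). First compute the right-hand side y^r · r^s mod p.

473

170^2 = 28900 ≡ 518
170^4 ≡ 518^2 = 268324 ≡ 546
170^8 ≡ 546^2 = 298116 ≡ 105
170^16 ≡ 105^2 = 11025 ≡ 536
170^32 ≡ 536^2 = 287296 ≡ 391
170^64 ≡ 391^2 = 152881 ≡ 482
170^128 ≡ 482^2 = 232324 ≡ 332
240 = 128 + 64 + 32 + 16, so 170^240 ≡ 332·482·391·536 ≡ 574 (mod 617)
240^2 = 57600 ≡ 219
240^4 ≡ 219^2 = 47961 ≡ 452
240^8 ≡ 452^2 = 204304 ≡ 77
240^16 ≡ 77^2 = 5929 ≡ 376
240^32 ≡ 376^2 = 141376 ≡ 83
240^64 ≡ 83^2 = 6889 ≡ 102
240^128 ≡ 102^2 = 10404 ≡ 532
240^256 ≡ 532^2 = 283024 ≡ 438
403 = 256 + 128 + 16 + 2 + 1, so 240^403 ≡ 438·532·376·219·240 ≡ 606 (mod 617)
y^r · r^s ≡ 574·606 = 347844 ≡ 473 (mod 617)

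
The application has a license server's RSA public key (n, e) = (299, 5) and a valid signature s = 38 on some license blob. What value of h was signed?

168

Squares mod 299: s^1≡38, s^2≡248, s^4≡209
5 = 4 + 1, so s^5 ≡ 209·38 ≡ 168 (mod 299)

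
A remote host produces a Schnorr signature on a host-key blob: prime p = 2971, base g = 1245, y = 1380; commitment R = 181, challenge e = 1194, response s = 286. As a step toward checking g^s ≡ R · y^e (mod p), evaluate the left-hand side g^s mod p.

1365

Squares mod 2971: 1245^1≡1245, 1245^2≡2134, 1245^4≡2384, 1245^8≡2904, 1245^16≡1518, 1245^32≡1799, 1245^64≡982, 1245^128≡1720, 1245^256≡2255
286 = 256 + 16 + 8 + 4 + 2, so 1245^286 ≡ 2255·1518·2904·2384·2134 ≡ 1365 (mod 2971)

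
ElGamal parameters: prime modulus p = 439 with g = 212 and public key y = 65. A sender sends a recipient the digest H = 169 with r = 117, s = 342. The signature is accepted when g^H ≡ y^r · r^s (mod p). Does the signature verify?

does not verify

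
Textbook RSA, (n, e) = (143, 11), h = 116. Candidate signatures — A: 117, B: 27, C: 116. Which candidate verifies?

C

Candidate A: Squares mod 143: 117^1≡117, 117^2≡104, 117^4≡91, 117^8≡130; 11 = 8 + 2 + 1, so 117^11 ≡ 130·104·117 ≡ 117 (mod 143)
Candidate B: Squares mod 143: 27^1≡27, 27^2≡14, 27^4≡53, 27^8≡92; 11 = 8 + 2 + 1, so 27^11 ≡ 92·14·27 ≡ 27 (mod 143)
Candidate C: Squares mod 143: 116^1≡116, 116^2≡14, 116^4≡53, 116^8≡92; 11 = 8 + 2 + 1, so 116^11 ≡ 92·14·116 ≡ 116 (mod 143)
  → matches h = 116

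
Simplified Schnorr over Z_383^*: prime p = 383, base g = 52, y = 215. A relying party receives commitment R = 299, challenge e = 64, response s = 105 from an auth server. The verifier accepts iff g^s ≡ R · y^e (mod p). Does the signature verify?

g^s mod p:
Squares mod 383: 52^1≡52, 52^2≡23, 52^4≡146, 52^8≡251, 52^16≡189, 52^32≡102, 52^64≡63
105 = 64 + 32 + 8 + 1, so 52^105 ≡ 63·102·251·52 ≡ 131 (mod 383)
R · y^e mod p:
Squares mod 383: 215^1≡215, 215^2≡265, 215^4≡136, 215^8≡112, 215^16≡288, 215^32≡216, 215^64≡313
215^64 ≡ 313 (mod 383)
299·313 = 93587 ≡ 135 (mod 383)
131 ≠ 135; the check fails.

does not verify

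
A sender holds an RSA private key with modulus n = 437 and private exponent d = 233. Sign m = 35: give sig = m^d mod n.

Squares mod 437: m^1≡35, m^2≡351, m^4≡404, m^8≡215, m^16≡340, m^32≡232, m^64≡73, m^128≡85
233 = 128 + 64 + 32 + 8 + 1, so m^233 ≡ 85·73·232·215·35 ≡ 6 (mod 437)

6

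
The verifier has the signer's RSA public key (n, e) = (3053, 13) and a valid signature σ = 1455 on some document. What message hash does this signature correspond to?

σ^13 mod 3053 = 3003

3003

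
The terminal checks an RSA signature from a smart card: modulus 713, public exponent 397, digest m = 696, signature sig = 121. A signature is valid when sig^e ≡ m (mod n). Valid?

sig^2 ≡ 121^2 = 14641 ≡ 381
sig^4 ≡ 381^2 = 145161 ≡ 422
sig^8 ≡ 422^2 = 178084 ≡ 547
sig^16 ≡ 547^2 = 299209 ≡ 462
sig^32 ≡ 462^2 = 213444 ≡ 257
sig^64 ≡ 257^2 = 66049 ≡ 453
sig^128 ≡ 453^2 = 205209 ≡ 578
sig^256 ≡ 578^2 = 334084 ≡ 400
397 = 256 + 128 + 8 + 4 + 1, so sig^397 ≡ 400·578·547·422·121 ≡ 696 (mod 713)
sig^397 mod 713 = 696 matches m.

yes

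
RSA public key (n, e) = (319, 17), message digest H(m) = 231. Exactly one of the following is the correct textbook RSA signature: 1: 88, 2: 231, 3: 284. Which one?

2

Candidate 1: Squares mod 319: 88^1≡88, 88^2≡88, 88^4≡88, 88^8≡88, 88^16≡88; 17 = 16 + 1, so 88^17 ≡ 88·88 ≡ 88 (mod 319)
Candidate 2: Squares mod 319: 231^1≡231, 231^2≡88, 231^4≡88, 231^8≡88, 231^16≡88; 17 = 16 + 1, so 231^17 ≡ 88·231 ≡ 231 (mod 319)
  → matches H(m) = 231
Candidate 3: Squares mod 319: 284^1≡284, 284^2≡268, 284^4≡49, 284^8≡168, 284^16≡152; 17 = 16 + 1, so 284^17 ≡ 152·284 ≡ 103 (mod 319)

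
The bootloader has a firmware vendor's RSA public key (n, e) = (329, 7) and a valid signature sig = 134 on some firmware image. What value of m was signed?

sig^2 ≡ 134^2 = 17956 ≡ 190
sig^4 ≡ 190^2 = 36100 ≡ 239
7 = 4 + 2 + 1, so sig^7 ≡ 239·190·134 ≡ 85 (mod 329)

85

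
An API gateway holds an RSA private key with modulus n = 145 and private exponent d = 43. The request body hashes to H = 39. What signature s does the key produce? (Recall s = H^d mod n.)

H^2 ≡ 39^2 = 1521 ≡ 71
H^4 ≡ 71^2 = 5041 ≡ 111
H^8 ≡ 111^2 = 12321 ≡ 141
H^16 ≡ 141^2 = 19881 ≡ 16
H^32 ≡ 16^2 = 256 ≡ 111
43 = 32 + 8 + 2 + 1, so H^43 ≡ 111·141·71·39 ≡ 19 (mod 145)

19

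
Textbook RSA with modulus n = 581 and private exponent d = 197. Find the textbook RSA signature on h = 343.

h^197 mod 581 = 357

357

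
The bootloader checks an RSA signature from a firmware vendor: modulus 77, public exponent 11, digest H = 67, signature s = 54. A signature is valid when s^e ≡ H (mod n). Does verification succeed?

s^2 ≡ 54^2 = 2916 ≡ 67
s^4 ≡ 67^2 = 4489 ≡ 23
s^8 ≡ 23^2 = 529 ≡ 67
11 = 8 + 2 + 1, so s^11 ≡ 67·67·54 ≡ 10 (mod 77)
10 ≠ 67, so verification fails.

fails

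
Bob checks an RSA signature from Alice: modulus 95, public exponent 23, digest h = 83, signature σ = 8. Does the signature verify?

does not verify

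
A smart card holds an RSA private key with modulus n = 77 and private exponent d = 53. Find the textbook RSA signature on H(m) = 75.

(H(m))^53 mod 77 = 3

3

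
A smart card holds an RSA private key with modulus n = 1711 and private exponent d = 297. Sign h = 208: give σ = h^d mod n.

h^297 mod 1711 = 850

850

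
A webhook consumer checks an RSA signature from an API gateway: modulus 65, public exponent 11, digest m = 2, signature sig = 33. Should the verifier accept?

accept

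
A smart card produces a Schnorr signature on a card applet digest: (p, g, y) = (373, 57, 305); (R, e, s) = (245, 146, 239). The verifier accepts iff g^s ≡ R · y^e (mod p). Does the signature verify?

does not verify

g^s mod p:
57^239 mod 373 = 43
R · y^e mod p:
305^146 mod 373 = 283
245·283 = 69335 ≡ 330 (mod 373)
43 ≠ 330; the check fails.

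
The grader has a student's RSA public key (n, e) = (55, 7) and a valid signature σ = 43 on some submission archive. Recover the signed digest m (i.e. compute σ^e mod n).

32

σ^2 ≡ 43^2 = 1849 ≡ 34
σ^4 ≡ 34^2 = 1156 ≡ 1
7 = 4 + 2 + 1, so σ^7 ≡ 1·34·43 ≡ 32 (mod 55)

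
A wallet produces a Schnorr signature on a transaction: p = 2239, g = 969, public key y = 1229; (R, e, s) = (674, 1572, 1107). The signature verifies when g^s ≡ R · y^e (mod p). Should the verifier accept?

g^s mod p:
Squares mod 2239: 969^1≡969, 969^2≡820, 969^4≡700, 969^8≡1898, 969^16≡2092, 969^32≡1458, 969^64≡953, 969^128≡1414, 969^256≡2208, 969^512≡961, 969^1024≡1053
1107 = 1024 + 64 + 16 + 2 + 1, so 969^1107 ≡ 1053·953·2092·820·969 ≡ 218 (mod 2239)
R · y^e mod p:
Squares mod 2239: 1229^1≡1229, 1229^2≡1355, 1229^4≡45, 1229^8≡2025, 1229^16≡1016, 1229^32≡77, 1229^64≡1451, 1229^128≡741, 1229^256≡526, 1229^512≡1279, 1229^1024≡1371
1572 = 1024 + 512 + 32 + 4, so 1229^1572 ≡ 1371·1279·77·45 ≡ 1555 (mod 2239)
674·1555 = 1048070 ≡ 218 (mod 2239)
218 ≡ 218 (mod 2239); signature holds.

accept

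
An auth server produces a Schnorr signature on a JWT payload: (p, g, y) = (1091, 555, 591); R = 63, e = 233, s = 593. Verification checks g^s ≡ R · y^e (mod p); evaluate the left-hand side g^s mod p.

1050

555^2 = 308025 ≡ 363
555^4 ≡ 363^2 = 131769 ≡ 849
555^8 ≡ 849^2 = 720801 ≡ 741
555^16 ≡ 741^2 = 549081 ≡ 308
555^32 ≡ 308^2 = 94864 ≡ 1038
555^64 ≡ 1038^2 = 1077444 ≡ 627
555^128 ≡ 627^2 = 393129 ≡ 369
555^256 ≡ 369^2 = 136161 ≡ 877
555^512 ≡ 877^2 = 769129 ≡ 1065
593 = 512 + 64 + 16 + 1, so 555^593 ≡ 1065·627·308·555 ≡ 1050 (mod 1091)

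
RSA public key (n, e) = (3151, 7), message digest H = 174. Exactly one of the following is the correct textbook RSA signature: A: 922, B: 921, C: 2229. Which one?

Candidate A: Squares mod 3151: 922^1≡922, 922^2≡2465, 922^4≡1097; 7 = 4 + 2 + 1, so 922^7 ≡ 1097·2465·922 ≡ 174 (mod 3151)
  → matches H = 174
Candidate B: Squares mod 3151: 921^1≡921, 921^2≡622, 921^4≡2462; 7 = 4 + 2 + 1, so 921^7 ≡ 2462·622·921 ≡ 1795 (mod 3151)
Candidate C: Squares mod 3151: 2229^1≡2229, 2229^2≡2465, 2229^4≡1097; 7 = 4 + 2 + 1, so 2229^7 ≡ 1097·2465·2229 ≡ 2977 (mod 3151)

A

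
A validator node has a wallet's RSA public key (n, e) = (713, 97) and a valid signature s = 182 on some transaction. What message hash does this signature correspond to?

Squares mod 713: s^1≡182, s^2≡326, s^4≡39, s^8≡95, s^16≡469, s^32≡357, s^64≡535
97 = 64 + 32 + 1, so s^97 ≡ 535·357·182 ≡ 201 (mod 713)

201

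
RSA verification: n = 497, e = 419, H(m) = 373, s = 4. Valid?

Squares mod 497: s^1≡4, s^2≡16, s^4≡256, s^8≡429, s^16≡151, s^32≡436, s^64≡242, s^128≡415, s^256≡263
419 = 256 + 128 + 32 + 2 + 1, so s^419 ≡ 263·415·436·16·4 ≡ 373 (mod 497)
s^419 mod 497 = 373 matches H(m).

yes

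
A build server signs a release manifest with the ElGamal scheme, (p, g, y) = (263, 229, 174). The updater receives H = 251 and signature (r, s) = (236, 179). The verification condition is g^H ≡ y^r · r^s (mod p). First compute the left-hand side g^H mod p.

229^2 = 52441 ≡ 104
229^4 ≡ 104^2 = 10816 ≡ 33
229^8 ≡ 33^2 = 1089 ≡ 37
229^16 ≡ 37^2 = 1369 ≡ 54
229^32 ≡ 54^2 = 2916 ≡ 23
229^64 ≡ 23^2 = 529 ≡ 3
229^128 ≡ 3^2 = 9
251 = 128 + 64 + 32 + 16 + 8 + 2 + 1, so 229^251 ≡ 9·3·23·54·37·104·229 ≡ 213 (mod 263)

213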